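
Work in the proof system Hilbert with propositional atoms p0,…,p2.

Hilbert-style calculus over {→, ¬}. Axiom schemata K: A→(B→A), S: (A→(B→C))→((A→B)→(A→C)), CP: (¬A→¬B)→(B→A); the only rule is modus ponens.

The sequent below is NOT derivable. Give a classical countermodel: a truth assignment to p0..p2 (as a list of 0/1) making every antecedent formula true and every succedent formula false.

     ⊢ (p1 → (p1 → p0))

Truth-table refutation:
  v=000: Γ:[] Δ:[(p1 → (p1 → p0))=T] refutes=False
  v=001: Γ:[] Δ:[(p1 → (p1 → p0))=T] refutes=False
  v=010: Γ:[] Δ:[(p1 → (p1 → p0))=F] refutes=True  ← countermodel

Result: [0, 1, 0]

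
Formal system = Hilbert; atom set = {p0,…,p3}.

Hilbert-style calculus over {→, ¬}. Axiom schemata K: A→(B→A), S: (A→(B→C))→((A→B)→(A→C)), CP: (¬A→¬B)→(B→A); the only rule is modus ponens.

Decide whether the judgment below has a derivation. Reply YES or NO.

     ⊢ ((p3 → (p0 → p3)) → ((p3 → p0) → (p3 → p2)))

Truth-table refutation:
  v=0000: Γ:[] Δ:[((p3 → (p0 → p3)) → ((p3 → p0) → (p3 → p2)))=T] refutes=False
  v=0001: Γ:[] Δ:[((p3 → (p0 → p3)) → ((p3 → p0) → (p3 → p2)))=T] refutes=False
  v=0010: Γ:[] Δ:[((p3 → (p0 → p3)) → ((p3 → p0) → (p3 → p2)))=T] refutes=False
  v=0011: Γ:[] Δ:[((p3 → (p0 → p3)) → ((p3 → p0) → (p3 → p2)))=T] refutes=False
  v=0100: Γ:[] Δ:[((p3 → (p0 → p3)) → ((p3 → p0) → (p3 → p2)))=T] refutes=False
  v=0101: Γ:[] Δ:[((p3 → (p0 → p3)) → ((p3 → p0) → (p3 → p2)))=T] refutes=False
  v=0110: Γ:[] Δ:[((p3 → (p0 → p3)) → ((p3 → p0) → (p3 → p2)))=T] refutes=False
  v=0111: Γ:[] Δ:[((p3 → (p0 → p3)) → ((p3 → p0) → (p3 → p2)))=T] refutes=False
  v=1000: Γ:[] Δ:[((p3 → (p0 → p3)) → ((p3 → p0) → (p3 → p2)))=T] refutes=False
  v=1001: Γ:[] Δ:[((p3 → (p0 → p3)) → ((p3 → p0) → (p3 → p2)))=F] refutes=True  ← countermodel

Result: NO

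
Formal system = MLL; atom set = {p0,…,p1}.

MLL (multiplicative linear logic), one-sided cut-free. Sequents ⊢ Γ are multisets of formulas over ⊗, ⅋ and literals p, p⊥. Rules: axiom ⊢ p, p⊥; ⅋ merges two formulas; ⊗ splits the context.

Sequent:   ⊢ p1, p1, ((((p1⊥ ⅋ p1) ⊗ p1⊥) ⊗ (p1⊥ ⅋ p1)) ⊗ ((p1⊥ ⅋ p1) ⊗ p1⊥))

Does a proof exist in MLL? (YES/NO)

Derivation (root first):
[⊗]  ⊢ p1, p1, ((((p1⊥ ⅋ p1) ⊗ p1⊥) ⊗ (p1⊥ ⅋ p1)) ⊗ ((p1⊥ ⅋ p1) ⊗ p1⊥))
  [⊗]  ⊢ p1, (((p1⊥ ⅋ p1) ⊗ p1⊥) ⊗ (p1⊥ ⅋ p1))
    [⊗]  ⊢ p1, ((p1⊥ ⅋ p1) ⊗ p1⊥)
      [⅋]  ⊢ (p1⊥ ⅋ p1)
        [Ax]  ⊢ p1, p1⊥
      [Ax]  ⊢ p1, p1⊥
    [⅋]  ⊢ (p1⊥ ⅋ p1)
      [Ax]  ⊢ p1, p1⊥
  [⊗]  ⊢ p1, ((p1⊥ ⅋ p1) ⊗ p1⊥)
    [⅋]  ⊢ (p1⊥ ⅋ p1)
      [Ax]  ⊢ p1, p1⊥
    [Ax]  ⊢ p1, p1⊥

Result: YES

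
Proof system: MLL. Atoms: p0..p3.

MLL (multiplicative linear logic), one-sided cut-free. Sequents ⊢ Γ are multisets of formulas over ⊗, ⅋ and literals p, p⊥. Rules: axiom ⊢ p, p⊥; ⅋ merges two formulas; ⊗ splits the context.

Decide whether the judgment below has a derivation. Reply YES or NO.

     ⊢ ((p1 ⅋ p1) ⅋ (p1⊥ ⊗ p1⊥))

Proof tree:
[⅋]  ⊢ ((p1 ⅋ p1) ⅋ (p1⊥ ⊗ p1⊥))
  [⅋]  ⊢ (p1⊥ ⊗ p1⊥), (p1 ⅋ p1)
    [⊗]  ⊢ p1, p1, (p1⊥ ⊗ p1⊥)
      [Ax]  ⊢ p1, p1⊥
      [Ax]  ⊢ p1, p1⊥

Result: YES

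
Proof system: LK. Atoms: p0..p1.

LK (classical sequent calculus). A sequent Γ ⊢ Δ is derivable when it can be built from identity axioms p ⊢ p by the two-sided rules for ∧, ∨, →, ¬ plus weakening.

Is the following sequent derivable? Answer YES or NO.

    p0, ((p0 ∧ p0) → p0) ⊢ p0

Derivation trace:
[→L] p0, ((p0 ∧ p0) → p0) ⊢ p0
  [∧R] p0 ⊢ (p0 ∧ p0)
    [Ax] p0 ⊢ p0
    [Ax] p0 ⊢ p0
  [Ax] p0 ⊢ p0

Result: YES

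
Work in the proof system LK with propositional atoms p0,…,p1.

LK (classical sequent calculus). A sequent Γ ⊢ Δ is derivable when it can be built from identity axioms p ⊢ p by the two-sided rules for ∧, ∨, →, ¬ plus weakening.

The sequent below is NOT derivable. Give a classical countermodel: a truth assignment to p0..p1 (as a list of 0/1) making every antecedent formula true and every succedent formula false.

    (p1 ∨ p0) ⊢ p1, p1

Enumerate valuations to refute Γ ⊢ Δ:
  v=00: Γ:[(p1 ∨ p0)=F] Δ:[p1=F, p1=F] refutes=False
  v=01: Γ:[(p1 ∨ p0)=T] Δ:[p1=T, p1=T] refutes=False
  v=10: Γ:[(p1 ∨ p0)=T] Δ:[p1=F, p1=F] refutes=True  ← countermodel

Result: [1, 0]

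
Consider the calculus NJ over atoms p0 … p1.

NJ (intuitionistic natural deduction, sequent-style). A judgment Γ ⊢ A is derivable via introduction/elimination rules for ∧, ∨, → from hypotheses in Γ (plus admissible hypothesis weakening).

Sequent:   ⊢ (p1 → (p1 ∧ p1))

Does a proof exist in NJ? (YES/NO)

Proof tree:
[→I]  ⊢ (p1 → (p1 ∧ p1))
  [∧I] p1 ⊢ (p1 ∧ p1)
    [Ax] p1 ⊢ p1
    [Ax] p1 ⊢ p1

Result: YES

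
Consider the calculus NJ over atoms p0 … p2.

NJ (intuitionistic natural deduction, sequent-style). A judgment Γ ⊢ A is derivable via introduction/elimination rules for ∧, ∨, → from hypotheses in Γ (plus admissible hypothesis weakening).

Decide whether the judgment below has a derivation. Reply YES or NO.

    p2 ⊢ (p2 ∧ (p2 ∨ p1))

Proof tree:
[∧I] p2 ⊢ (p2 ∧ (p2 ∨ p1))
  [Ax] p2 ⊢ p2
  [∨I₁] p2 ⊢ (p2 ∨ p1)
    [Ax] p2 ⊢ p2

Result: YES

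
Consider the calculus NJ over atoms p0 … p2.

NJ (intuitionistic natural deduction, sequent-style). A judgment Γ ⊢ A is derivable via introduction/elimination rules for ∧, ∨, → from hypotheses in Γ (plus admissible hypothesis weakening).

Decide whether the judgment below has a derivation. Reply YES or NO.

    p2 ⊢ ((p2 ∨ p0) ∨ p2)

Proof tree:
[∨I₁] p2 ⊢ ((p2 ∨ p0) ∨ p2)
  [∨I₁] p2 ⊢ (p2 ∨ p0)
    [Ax] p2 ⊢ p2

Result: YES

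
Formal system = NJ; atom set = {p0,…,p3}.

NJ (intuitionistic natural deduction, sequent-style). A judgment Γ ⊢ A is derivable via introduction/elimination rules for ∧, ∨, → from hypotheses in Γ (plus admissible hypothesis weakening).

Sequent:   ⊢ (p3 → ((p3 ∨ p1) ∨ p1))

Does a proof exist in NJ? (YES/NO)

Derivation (root first):
[→I]  ⊢ (p3 → ((p3 ∨ p1) ∨ p1))
  [∨I₁] p3 ⊢ ((p3 ∨ p1) ∨ p1)
    [∨I₁] p3 ⊢ (p3 ∨ p1)
      [Ax] p3 ⊢ p3

Result: YES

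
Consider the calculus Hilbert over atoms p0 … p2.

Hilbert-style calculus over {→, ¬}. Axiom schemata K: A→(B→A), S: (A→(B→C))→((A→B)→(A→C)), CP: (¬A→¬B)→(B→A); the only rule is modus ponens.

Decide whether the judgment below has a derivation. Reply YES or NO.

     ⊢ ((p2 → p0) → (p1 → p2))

Truth-table refutation:
  v=000: Γ:[] Δ:[((p2 → p0) → (p1 → p2))=T] refutes=False
  v=001: Γ:[] Δ:[((p2 → p0) → (p1 → p2))=T] refutes=False
  v=010: Γ:[] Δ:[((p2 → p0) → (p1 → p2))=F] refutes=True  ← countermodel

Result: NO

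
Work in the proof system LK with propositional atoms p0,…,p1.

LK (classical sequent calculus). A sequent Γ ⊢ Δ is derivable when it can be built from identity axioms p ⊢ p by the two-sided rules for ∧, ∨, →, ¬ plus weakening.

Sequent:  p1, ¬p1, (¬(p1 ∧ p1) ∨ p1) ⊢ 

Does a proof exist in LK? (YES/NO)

Proof tree:
[∨L] p1, ¬p1, (¬(p1 ∧ p1) ∨ p1) ⊢ 
  [¬L] p1, ¬(p1 ∧ p1) ⊢ 
    [∧R] p1 ⊢ (p1 ∧ p1)
      [Ax] p1 ⊢ p1
      [Ax] p1 ⊢ p1
  [WL] p1, ¬p1, p1 ⊢ 
    [¬L] p1, ¬p1 ⊢ 
      [Ax] p1 ⊢ p1

Result: YES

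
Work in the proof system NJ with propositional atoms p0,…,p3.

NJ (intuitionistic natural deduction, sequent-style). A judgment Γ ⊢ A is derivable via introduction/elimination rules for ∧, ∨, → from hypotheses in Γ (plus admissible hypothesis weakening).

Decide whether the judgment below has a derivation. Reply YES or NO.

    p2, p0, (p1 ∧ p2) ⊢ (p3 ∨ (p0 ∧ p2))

Derivation (root first):
[Wk] p2, p0, (p1 ∧ p2) ⊢ (p3 ∨ (p0 ∧ p2))
  [∨I₂] p2, p0 ⊢ (p3 ∨ (p0 ∧ p2))
    [∧I] p2, p0 ⊢ (p0 ∧ p2)
      [Ax] p0 ⊢ p0
      [Ax] p2 ⊢ p2

Result: YES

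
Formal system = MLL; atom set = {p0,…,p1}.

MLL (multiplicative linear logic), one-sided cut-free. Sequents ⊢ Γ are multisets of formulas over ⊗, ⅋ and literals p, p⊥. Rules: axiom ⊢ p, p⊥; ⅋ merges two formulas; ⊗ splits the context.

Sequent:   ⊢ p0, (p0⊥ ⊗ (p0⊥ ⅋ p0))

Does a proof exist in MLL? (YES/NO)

Derivation (root first):
[⊗]  ⊢ p0, (p0⊥ ⊗ (p0⊥ ⅋ p0))
  [Ax]  ⊢ p0, p0⊥
  [⅋]  ⊢ (p0⊥ ⅋ p0)
    [Ax]  ⊢ p0, p0⊥

Result: YES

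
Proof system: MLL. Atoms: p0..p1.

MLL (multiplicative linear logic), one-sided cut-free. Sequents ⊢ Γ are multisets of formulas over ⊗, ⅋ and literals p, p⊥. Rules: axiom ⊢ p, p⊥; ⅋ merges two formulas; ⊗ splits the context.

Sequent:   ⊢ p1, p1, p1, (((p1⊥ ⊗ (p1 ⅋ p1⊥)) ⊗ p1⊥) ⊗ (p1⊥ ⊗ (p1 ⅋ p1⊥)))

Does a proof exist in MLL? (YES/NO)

Proof tree:
[⊗]  ⊢ p1, p1, p1, (((p1⊥ ⊗ (p1 ⅋ p1⊥)) ⊗ p1⊥) ⊗ (p1⊥ ⊗ (p1 ⅋ p1⊥)))
  [⊗]  ⊢ p1, p1, ((p1⊥ ⊗ (p1 ⅋ p1⊥)) ⊗ p1⊥)
    [⊗]  ⊢ p1, (p1⊥ ⊗ (p1 ⅋ p1⊥))
      [Ax]  ⊢ p1, p1⊥
      [⅋]  ⊢ (p1 ⅋ p1⊥)
        [Ax]  ⊢ p1, p1⊥
    [Ax]  ⊢ p1, p1⊥
  [⊗]  ⊢ p1, (p1⊥ ⊗ (p1 ⅋ p1⊥))
    [Ax]  ⊢ p1, p1⊥
    [⅋]  ⊢ (p1 ⅋ p1⊥)
      [Ax]  ⊢ p1, p1⊥

Result: YES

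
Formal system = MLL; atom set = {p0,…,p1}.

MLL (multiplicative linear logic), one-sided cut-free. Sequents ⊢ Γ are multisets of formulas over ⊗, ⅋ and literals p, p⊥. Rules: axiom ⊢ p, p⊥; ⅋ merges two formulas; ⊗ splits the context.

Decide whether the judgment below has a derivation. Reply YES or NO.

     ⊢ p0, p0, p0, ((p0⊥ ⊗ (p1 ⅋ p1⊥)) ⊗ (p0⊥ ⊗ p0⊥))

Derivation trace:
[⊗]  ⊢ p0, p0, p0, ((p0⊥ ⊗ (p1 ⅋ p1⊥)) ⊗ (p0⊥ ⊗ p0⊥))
  [⊗]  ⊢ p0, (p0⊥ ⊗ (p1 ⅋ p1⊥))
    [Ax]  ⊢ p0, p0⊥
    [⅋]  ⊢ (p1 ⅋ p1⊥)
      [Ax]  ⊢ p1, p1⊥
  [⊗]  ⊢ p0, p0, (p0⊥ ⊗ p0⊥)
    [Ax]  ⊢ p0, p0⊥
    [Ax]  ⊢ p0, p0⊥

Result: YES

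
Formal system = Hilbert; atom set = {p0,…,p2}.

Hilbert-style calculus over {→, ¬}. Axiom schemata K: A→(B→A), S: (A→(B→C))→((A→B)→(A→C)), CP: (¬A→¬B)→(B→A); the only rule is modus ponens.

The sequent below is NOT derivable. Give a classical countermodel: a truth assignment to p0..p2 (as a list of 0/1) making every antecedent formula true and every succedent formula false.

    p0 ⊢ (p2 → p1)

Search for a countermodel by truth-table:
  v=000: Γ:[p0=F] Δ:[(p2 → p1)=T] refutes=False
  v=001: Γ:[p0=F] Δ:[(p2 → p1)=F] refutes=False
  v=010: Γ:[p0=F] Δ:[(p2 → p1)=T] refutes=False
  v=011: Γ:[p0=F] Δ:[(p2 → p1)=T] refutes=False
  v=100: Γ:[p0=T] Δ:[(p2 → p1)=T] refutes=False
  v=101: Γ:[p0=T] Δ:[(p2 → p1)=F] refutes=True  ← countermodel

Result: [1, 0, 1]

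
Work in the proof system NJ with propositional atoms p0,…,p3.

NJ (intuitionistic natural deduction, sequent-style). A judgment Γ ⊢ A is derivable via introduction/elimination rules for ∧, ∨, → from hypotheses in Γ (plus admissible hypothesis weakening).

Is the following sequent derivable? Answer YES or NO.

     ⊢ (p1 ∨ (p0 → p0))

Proof tree:
[∨I₂]  ⊢ (p1 ∨ (p0 → p0))
  [→I]  ⊢ (p0 → p0)
    [Ax] p0 ⊢ p0

Result: YES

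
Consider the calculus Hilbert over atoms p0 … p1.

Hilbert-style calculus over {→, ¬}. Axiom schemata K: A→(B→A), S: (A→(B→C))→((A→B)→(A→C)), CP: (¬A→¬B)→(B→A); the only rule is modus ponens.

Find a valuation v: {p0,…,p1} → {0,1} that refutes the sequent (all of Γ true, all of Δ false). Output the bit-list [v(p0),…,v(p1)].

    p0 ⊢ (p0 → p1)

Enumerate valuations to refute Γ ⊢ Δ:
  v=00: Γ:[p0=F] Δ:[(p0 → p1)=T] refutes=False
  v=01: Γ:[p0=F] Δ:[(p0 → p1)=T] refutes=False
  v=10: Γ:[p0=T] Δ:[(p0 → p1)=F] refutes=True  ← countermodel

Result: [1, 0]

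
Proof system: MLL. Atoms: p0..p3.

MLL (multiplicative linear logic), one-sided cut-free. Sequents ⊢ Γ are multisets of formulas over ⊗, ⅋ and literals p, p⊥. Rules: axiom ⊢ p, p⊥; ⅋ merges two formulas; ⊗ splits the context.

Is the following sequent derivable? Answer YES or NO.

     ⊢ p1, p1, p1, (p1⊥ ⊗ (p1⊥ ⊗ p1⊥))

Proof tree:
[⊗]  ⊢ p1, p1, p1, (p1⊥ ⊗ (p1⊥ ⊗ p1⊥))
  [Ax]  ⊢ p1, p1⊥
  [⊗]  ⊢ p1, p1, (p1⊥ ⊗ p1⊥)
    [Ax]  ⊢ p1, p1⊥
    [Ax]  ⊢ p1, p1⊥

Result: YES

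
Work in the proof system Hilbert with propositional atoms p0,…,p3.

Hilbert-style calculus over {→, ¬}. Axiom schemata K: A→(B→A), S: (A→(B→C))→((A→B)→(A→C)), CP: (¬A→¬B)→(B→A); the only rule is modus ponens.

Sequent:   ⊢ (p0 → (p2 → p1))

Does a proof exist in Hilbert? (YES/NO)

Search for a countermodel by truth-table:
  v=0000: Γ:[] Δ:[(p0 → (p2 → p1))=T] refutes=False
  v=0001: Γ:[] Δ:[(p0 → (p2 → p1))=T] refutes=False
  v=0010: Γ:[] Δ:[(p0 → (p2 → p1))=T] refutes=False
  v=0011: Γ:[] Δ:[(p0 → (p2 → p1))=T] refutes=False
  v=0100: Γ:[] Δ:[(p0 → (p2 → p1))=T] refutes=False
  v=0101: Γ:[] Δ:[(p0 → (p2 → p1))=T] refutes=False
  v=0110: Γ:[] Δ:[(p0 → (p2 → p1))=T] refutes=False
  v=0111: Γ:[] Δ:[(p0 → (p2 → p1))=T] refutes=False
  v=1000: Γ:[] Δ:[(p0 → (p2 → p1))=T] refutes=False
  v=1001: Γ:[] Δ:[(p0 → (p2 → p1))=T] refutes=False
  v=1010: Γ:[] Δ:[(p0 → (p2 → p1))=F] refutes=True  ← countermodel

Result: NO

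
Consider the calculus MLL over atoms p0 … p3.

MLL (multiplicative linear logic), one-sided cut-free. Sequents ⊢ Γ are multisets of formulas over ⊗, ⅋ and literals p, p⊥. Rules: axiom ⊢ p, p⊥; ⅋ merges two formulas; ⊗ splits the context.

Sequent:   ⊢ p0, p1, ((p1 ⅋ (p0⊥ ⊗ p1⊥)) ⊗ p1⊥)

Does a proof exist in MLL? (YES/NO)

Derivation (root first):
[⊗]  ⊢ p0, p1, ((p1 ⅋ (p0⊥ ⊗ p1⊥)) ⊗ p1⊥)
  [⅋]  ⊢ p0, (p1 ⅋ (p0⊥ ⊗ p1⊥))
    [⊗]  ⊢ p0, p1, (p0⊥ ⊗ p1⊥)
      [Ax]  ⊢ p0, p0⊥
      [Ax]  ⊢ p1, p1⊥
  [Ax]  ⊢ p1, p1⊥

Result: YES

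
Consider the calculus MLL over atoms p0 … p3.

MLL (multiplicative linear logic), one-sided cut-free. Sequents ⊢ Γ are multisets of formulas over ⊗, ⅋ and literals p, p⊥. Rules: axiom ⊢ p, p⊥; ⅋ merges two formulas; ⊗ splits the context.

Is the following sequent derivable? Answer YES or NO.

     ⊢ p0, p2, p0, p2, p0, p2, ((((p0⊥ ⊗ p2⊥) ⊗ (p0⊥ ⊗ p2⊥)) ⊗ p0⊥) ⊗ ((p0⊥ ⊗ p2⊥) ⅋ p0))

Proof tree:
[⊗]  ⊢ p0, p2, p0, p2, p0, p2, ((((p0⊥ ⊗ p2⊥) ⊗ (p0⊥ ⊗ p2⊥)) ⊗ p0⊥) ⊗ ((p0⊥ ⊗ p2⊥) ⅋ p0))
  [⊗]  ⊢ p0, p2, p0, p2, p0, (((p0⊥ ⊗ p2⊥) ⊗ (p0⊥ ⊗ p2⊥)) ⊗ p0⊥)
    [⊗]  ⊢ p0, p2, p0, p2, ((p0⊥ ⊗ p2⊥) ⊗ (p0⊥ ⊗ p2⊥))
      [⊗]  ⊢ p0, p2, (p0⊥ ⊗ p2⊥)
        [Ax]  ⊢ p0, p0⊥
        [Ax]  ⊢ p2, p2⊥
      [⊗]  ⊢ p0, p2, (p0⊥ ⊗ p2⊥)
        [Ax]  ⊢ p0, p0⊥
        [Ax]  ⊢ p2, p2⊥
    [Ax]  ⊢ p0, p0⊥
  [⅋]  ⊢ p2, ((p0⊥ ⊗ p2⊥) ⅋ p0)
    [⊗]  ⊢ p0, p2, (p0⊥ ⊗ p2⊥)
      [Ax]  ⊢ p0, p0⊥
      [Ax]  ⊢ p2, p2⊥

Result: YES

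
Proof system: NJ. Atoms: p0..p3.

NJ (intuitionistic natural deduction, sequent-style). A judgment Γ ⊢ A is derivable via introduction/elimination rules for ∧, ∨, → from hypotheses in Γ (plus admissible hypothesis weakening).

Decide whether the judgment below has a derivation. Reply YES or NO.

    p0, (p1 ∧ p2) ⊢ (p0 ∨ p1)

Derivation (root first):
[Wk] p0, (p1 ∧ p2) ⊢ (p0 ∨ p1)
  [∨I₁] p0 ⊢ (p0 ∨ p1)
    [Ax] p0 ⊢ p0

Result: YES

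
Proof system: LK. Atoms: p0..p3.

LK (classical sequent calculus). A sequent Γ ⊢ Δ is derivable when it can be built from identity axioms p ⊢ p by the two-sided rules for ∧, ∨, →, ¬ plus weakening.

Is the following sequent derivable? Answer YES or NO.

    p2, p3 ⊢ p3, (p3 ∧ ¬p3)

Derivation (root first):
[∧R] p2, p3 ⊢ p3, (p3 ∧ ¬p3)
  [WR] p3 ⊢ p3, p3
    [Ax] p3 ⊢ p3
  [WL] p2 ⊢ p3, ¬p3
    [¬R]  ⊢ p3, ¬p3
      [Ax] p3 ⊢ p3

Result: YES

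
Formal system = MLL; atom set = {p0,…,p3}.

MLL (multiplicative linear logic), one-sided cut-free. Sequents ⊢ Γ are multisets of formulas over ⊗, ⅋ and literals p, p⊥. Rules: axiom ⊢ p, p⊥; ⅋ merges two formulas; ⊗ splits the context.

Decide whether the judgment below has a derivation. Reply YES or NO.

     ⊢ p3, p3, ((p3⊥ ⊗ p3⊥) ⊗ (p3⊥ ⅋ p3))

Derivation (root first):
[⊗]  ⊢ p3, p3, ((p3⊥ ⊗ p3⊥) ⊗ (p3⊥ ⅋ p3))
  [⊗]  ⊢ p3, p3, (p3⊥ ⊗ p3⊥)
    [Ax]  ⊢ p3, p3⊥
    [Ax]  ⊢ p3, p3⊥
  [⅋]  ⊢ (p3⊥ ⅋ p3)
    [Ax]  ⊢ p3, p3⊥

Result: YES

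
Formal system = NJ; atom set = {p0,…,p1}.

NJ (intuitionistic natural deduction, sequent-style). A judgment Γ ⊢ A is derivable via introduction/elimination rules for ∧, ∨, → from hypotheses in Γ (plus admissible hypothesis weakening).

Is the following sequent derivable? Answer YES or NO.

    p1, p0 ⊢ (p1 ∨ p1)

Proof tree:
[∨I₂] p1, p0 ⊢ (p1 ∨ p1)
  [Wk] p1, p0 ⊢ p1
    [Ax] p1 ⊢ p1

Result: YES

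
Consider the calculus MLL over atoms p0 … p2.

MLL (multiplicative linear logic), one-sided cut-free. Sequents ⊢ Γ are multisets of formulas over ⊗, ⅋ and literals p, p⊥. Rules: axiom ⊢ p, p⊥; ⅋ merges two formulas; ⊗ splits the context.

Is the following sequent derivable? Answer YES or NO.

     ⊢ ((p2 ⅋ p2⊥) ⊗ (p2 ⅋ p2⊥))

Derivation (root first):
[⊗]  ⊢ ((p2 ⅋ p2⊥) ⊗ (p2 ⅋ p2⊥))
  [⅋]  ⊢ (p2 ⅋ p2⊥)
    [Ax]  ⊢ p2, p2⊥
  [⅋]  ⊢ (p2 ⅋ p2⊥)
    [Ax]  ⊢ p2, p2⊥

Result: YES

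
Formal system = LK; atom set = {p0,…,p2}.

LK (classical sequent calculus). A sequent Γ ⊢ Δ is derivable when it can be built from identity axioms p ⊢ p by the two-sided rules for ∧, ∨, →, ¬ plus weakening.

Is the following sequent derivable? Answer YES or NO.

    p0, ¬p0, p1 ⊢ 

Derivation trace:
[WL] p0, ¬p0, p1 ⊢ 
  [¬L] p0, ¬p0 ⊢ 
    [Ax] p0 ⊢ p0

Result: YES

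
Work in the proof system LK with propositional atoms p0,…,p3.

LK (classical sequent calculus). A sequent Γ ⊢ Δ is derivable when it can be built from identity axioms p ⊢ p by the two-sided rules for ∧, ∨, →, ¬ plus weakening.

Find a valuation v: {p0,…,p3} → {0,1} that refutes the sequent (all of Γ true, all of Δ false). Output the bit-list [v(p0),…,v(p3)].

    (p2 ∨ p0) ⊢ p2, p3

Enumerate valuations to refute Γ ⊢ Δ:
  v=0000: Γ:[(p2 ∨ p0)=F] Δ:[p2=F, p3=F] refutes=False
  v=0001: Γ:[(p2 ∨ p0)=F] Δ:[p2=F, p3=T] refutes=False
  v=0010: Γ:[(p2 ∨ p0)=T] Δ:[p2=T, p3=F] refutes=False
  v=0011: Γ:[(p2 ∨ p0)=T] Δ:[p2=T, p3=T] refutes=False
  v=0100: Γ:[(p2 ∨ p0)=F] Δ:[p2=F, p3=F] refutes=False
  v=0101: Γ:[(p2 ∨ p0)=F] Δ:[p2=F, p3=T] refutes=False
  v=0110: Γ:[(p2 ∨ p0)=T] Δ:[p2=T, p3=F] refutes=False
  v=0111: Γ:[(p2 ∨ p0)=T] Δ:[p2=T, p3=T] refutes=False
  v=1000: Γ:[(p2 ∨ p0)=T] Δ:[p2=F, p3=F] refutes=True  ← countermodel

Result: [1, 0, 0, 0]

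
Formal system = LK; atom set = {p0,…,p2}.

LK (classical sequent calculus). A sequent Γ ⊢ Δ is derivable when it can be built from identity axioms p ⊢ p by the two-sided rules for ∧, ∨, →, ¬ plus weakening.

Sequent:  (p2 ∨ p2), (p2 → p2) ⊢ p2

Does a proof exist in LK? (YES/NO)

Proof tree:
[→L] (p2 ∨ p2), (p2 → p2) ⊢ p2
  [∨L] (p2 ∨ p2) ⊢ p2
    [Ax] p2 ⊢ p2
    [Ax] p2 ⊢ p2
  [Ax] p2 ⊢ p2

Result: YES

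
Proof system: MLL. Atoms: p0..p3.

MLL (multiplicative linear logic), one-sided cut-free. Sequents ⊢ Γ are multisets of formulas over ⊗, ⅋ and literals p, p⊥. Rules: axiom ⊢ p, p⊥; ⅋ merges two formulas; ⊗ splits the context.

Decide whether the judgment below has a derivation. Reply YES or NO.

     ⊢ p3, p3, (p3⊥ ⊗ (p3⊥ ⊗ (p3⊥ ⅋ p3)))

Derivation trace:
[⊗]  ⊢ p3, p3, (p3⊥ ⊗ (p3⊥ ⊗ (p3⊥ ⅋ p3)))
  [Ax]  ⊢ p3, p3⊥
  [⊗]  ⊢ p3, (p3⊥ ⊗ (p3⊥ ⅋ p3))
    [Ax]  ⊢ p3, p3⊥
    [⅋]  ⊢ (p3⊥ ⅋ p3)
      [Ax]  ⊢ p3, p3⊥

Result: YES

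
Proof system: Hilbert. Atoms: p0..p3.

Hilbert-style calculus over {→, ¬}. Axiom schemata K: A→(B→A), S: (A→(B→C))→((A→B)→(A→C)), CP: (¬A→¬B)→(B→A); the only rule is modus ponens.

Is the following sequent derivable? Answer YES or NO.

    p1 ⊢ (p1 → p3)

Enumerate valuations to refute Γ ⊢ Δ:
  v=0000: Γ:[p1=F] Δ:[(p1 → p3)=T] refutes=False
  v=0001: Γ:[p1=F] Δ:[(p1 → p3)=T] refutes=False
  v=0010: Γ:[p1=F] Δ:[(p1 → p3)=T] refutes=False
  v=0011: Γ:[p1=F] Δ:[(p1 → p3)=T] refutes=False
  v=0100: Γ:[p1=T] Δ:[(p1 → p3)=F] refutes=True  ← countermodel

Result: NO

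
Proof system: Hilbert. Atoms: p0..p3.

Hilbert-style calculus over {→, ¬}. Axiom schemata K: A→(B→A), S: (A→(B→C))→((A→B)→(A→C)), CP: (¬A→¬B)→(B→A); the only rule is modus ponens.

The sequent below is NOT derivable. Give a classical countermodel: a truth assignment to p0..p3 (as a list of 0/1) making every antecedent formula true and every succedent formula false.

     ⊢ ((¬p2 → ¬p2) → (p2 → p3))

Enumerate valuations to refute Γ ⊢ Δ:
  v=0000: Γ:[] Δ:[((¬p2 → ¬p2) → (p2 → p3))=T] refutes=False
  v=0001: Γ:[] Δ:[((¬p2 → ¬p2) → (p2 → p3))=T] refutes=False
  v=0010: Γ:[] Δ:[((¬p2 → ¬p2) → (p2 → p3))=F] refutes=True  ← countermodel

Result: [0, 0, 1, 0]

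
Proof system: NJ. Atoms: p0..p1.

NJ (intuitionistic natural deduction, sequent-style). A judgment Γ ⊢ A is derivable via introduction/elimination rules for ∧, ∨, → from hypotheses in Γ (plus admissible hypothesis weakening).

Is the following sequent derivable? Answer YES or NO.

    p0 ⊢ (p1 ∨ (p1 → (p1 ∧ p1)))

Derivation (root first):
[∨I₂] p0 ⊢ (p1 ∨ (p1 → (p1 ∧ p1)))
  [→I] p0 ⊢ (p1 → (p1 ∧ p1))
    [∧I] p1, p0 ⊢ (p1 ∧ p1)
      [Wk] p1, p0 ⊢ p1
        [Ax] p1 ⊢ p1
      [Ax] p1 ⊢ p1

Result: YES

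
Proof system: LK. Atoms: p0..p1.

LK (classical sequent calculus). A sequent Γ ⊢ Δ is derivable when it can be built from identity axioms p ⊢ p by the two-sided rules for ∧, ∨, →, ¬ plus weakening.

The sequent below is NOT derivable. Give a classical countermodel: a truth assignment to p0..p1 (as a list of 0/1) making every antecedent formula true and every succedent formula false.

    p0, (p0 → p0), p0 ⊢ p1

Enumerate valuations to refute Γ ⊢ Δ:
  v=00: Γ:[p0=F, (p0 → p0)=T, p0=F] Δ:[p1=F] refutes=False
  v=01: Γ:[p0=F, (p0 → p0)=T, p0=F] Δ:[p1=T] refutes=False
  v=10: Γ:[p0=T, (p0 → p0)=T, p0=T] Δ:[p1=F] refutes=True  ← countermodel

Result: [1, 0]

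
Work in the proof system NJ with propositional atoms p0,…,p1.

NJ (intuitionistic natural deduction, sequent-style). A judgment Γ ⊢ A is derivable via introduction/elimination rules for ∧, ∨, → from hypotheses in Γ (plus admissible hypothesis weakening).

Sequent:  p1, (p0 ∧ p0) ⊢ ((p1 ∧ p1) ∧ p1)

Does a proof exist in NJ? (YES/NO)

Derivation trace:
[∧I] p1, (p0 ∧ p0) ⊢ ((p1 ∧ p1) ∧ p1)
  [∧I] p1 ⊢ (p1 ∧ p1)
    [Ax] p1 ⊢ p1
    [Ax] p1 ⊢ p1
  [Wk] p1, (p0 ∧ p0) ⊢ p1
    [Ax] p1 ⊢ p1

Result: YES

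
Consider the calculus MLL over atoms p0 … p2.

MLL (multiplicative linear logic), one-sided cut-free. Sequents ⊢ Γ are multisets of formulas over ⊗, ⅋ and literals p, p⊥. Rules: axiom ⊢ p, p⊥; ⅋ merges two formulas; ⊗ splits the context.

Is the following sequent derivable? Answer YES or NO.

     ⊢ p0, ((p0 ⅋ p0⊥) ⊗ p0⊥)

Derivation (root first):
[⊗]  ⊢ p0, ((p0 ⅋ p0⊥) ⊗ p0⊥)
  [⅋]  ⊢ (p0 ⅋ p0⊥)
    [Ax]  ⊢ p0, p0⊥
  [Ax]  ⊢ p0, p0⊥

Result: YES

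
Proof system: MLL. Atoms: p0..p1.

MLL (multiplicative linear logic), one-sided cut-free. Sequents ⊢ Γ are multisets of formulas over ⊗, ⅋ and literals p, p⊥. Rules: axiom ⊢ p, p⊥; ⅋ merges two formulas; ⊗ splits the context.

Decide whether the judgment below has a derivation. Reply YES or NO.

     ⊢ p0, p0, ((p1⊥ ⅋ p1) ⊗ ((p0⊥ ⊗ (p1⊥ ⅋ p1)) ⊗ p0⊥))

Derivation trace:
[⊗]  ⊢ p0, p0, ((p1⊥ ⅋ p1) ⊗ ((p0⊥ ⊗ (p1⊥ ⅋ p1)) ⊗ p0⊥))
  [⅋]  ⊢ (p1⊥ ⅋ p1)
    [Ax]  ⊢ p1, p1⊥
  [⊗]  ⊢ p0, p0, ((p0⊥ ⊗ (p1⊥ ⅋ p1)) ⊗ p0⊥)
    [⊗]  ⊢ p0, (p0⊥ ⊗ (p1⊥ ⅋ p1))
      [Ax]  ⊢ p0, p0⊥
      [⅋]  ⊢ (p1⊥ ⅋ p1)
        [Ax]  ⊢ p1, p1⊥
    [Ax]  ⊢ p0, p0⊥

Result: YES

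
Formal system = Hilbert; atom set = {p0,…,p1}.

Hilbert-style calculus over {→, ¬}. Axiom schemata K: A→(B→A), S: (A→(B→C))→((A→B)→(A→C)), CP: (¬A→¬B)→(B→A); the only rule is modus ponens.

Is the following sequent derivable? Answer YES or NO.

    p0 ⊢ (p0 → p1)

Truth-table refutation:
  v=00: Γ:[p0=F] Δ:[(p0 → p1)=T] refutes=False
  v=01: Γ:[p0=F] Δ:[(p0 → p1)=T] refutes=False
  v=10: Γ:[p0=T] Δ:[(p0 → p1)=F] refutes=True  ← countermodel

Result: NO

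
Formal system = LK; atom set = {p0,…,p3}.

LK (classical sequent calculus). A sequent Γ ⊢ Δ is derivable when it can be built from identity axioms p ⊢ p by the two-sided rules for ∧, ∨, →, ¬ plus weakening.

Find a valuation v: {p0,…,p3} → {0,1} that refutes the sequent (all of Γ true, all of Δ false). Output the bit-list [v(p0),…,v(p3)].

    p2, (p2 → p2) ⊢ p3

Search for a countermodel by truth-table:
  v=0000: Γ:[p2=F, (p2 → p2)=T] Δ:[p3=F] refutes=False
  v=0001: Γ:[p2=F, (p2 → p2)=T] Δ:[p3=T] refutes=False
  v=0010: Γ:[p2=T, (p2 → p2)=T] Δ:[p3=F] refutes=True  ← countermodel

Result: [0, 0, 1, 0]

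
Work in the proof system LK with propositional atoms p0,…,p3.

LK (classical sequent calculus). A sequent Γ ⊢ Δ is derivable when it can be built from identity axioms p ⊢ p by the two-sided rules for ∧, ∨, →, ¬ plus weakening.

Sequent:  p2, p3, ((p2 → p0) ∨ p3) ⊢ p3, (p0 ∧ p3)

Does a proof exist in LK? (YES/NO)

Derivation trace:
[∧R] p2, p3, ((p2 → p0) ∨ p3) ⊢ p3, (p0 ∧ p3)
  [∨L] p2, ((p2 → p0) ∨ p3) ⊢ p3, p0
    [→L] p2, (p2 → p0) ⊢ p0
      [Ax] p2 ⊢ p2
      [Ax] p0 ⊢ p0
    [Ax] p3 ⊢ p3
  [Ax] p3 ⊢ p3

Result: YES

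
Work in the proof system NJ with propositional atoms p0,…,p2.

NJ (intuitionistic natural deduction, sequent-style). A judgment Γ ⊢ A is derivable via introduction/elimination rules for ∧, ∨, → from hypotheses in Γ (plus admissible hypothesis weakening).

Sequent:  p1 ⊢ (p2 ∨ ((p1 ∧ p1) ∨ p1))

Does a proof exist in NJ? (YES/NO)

Proof tree:
[∨I₂] p1 ⊢ (p2 ∨ ((p1 ∧ p1) ∨ p1))
  [∨I₁] p1 ⊢ ((p1 ∧ p1) ∨ p1)
    [∧I] p1 ⊢ (p1 ∧ p1)
      [Ax] p1 ⊢ p1
      [Ax] p1 ⊢ p1

Result: YES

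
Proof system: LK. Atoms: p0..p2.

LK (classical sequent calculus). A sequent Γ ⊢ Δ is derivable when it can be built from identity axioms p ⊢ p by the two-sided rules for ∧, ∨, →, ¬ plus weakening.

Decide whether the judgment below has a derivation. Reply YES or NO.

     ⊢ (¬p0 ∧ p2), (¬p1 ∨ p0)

Truth-table refutation:
  v=000: Γ:[] Δ:[(¬p0 ∧ p2)=F, (¬p1 ∨ p0)=T] refutes=False
  v=001: Γ:[] Δ:[(¬p0 ∧ p2)=T, (¬p1 ∨ p0)=T] refutes=False
  v=010: Γ:[] Δ:[(¬p0 ∧ p2)=F, (¬p1 ∨ p0)=F] refutes=True  ← countermodel

Result: NO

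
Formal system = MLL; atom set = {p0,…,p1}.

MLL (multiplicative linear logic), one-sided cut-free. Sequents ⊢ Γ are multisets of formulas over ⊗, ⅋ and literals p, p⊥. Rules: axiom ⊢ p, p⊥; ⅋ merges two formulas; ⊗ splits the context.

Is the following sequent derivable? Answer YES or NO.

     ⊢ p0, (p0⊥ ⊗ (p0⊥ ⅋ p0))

Derivation trace:
[⊗]  ⊢ p0, (p0⊥ ⊗ (p0⊥ ⅋ p0))
  [Ax]  ⊢ p0, p0⊥
  [⅋]  ⊢ (p0⊥ ⅋ p0)
    [Ax]  ⊢ p0, p0⊥

Result: YES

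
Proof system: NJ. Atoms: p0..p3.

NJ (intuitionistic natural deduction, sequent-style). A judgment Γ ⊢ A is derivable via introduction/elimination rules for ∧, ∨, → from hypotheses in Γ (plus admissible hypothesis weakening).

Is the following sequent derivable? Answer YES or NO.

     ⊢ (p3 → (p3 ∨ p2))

Derivation (root first):
[→I]  ⊢ (p3 → (p3 ∨ p2))
  [∨I₁] p3 ⊢ (p3 ∨ p2)
    [Ax] p3 ⊢ p3

Result: YES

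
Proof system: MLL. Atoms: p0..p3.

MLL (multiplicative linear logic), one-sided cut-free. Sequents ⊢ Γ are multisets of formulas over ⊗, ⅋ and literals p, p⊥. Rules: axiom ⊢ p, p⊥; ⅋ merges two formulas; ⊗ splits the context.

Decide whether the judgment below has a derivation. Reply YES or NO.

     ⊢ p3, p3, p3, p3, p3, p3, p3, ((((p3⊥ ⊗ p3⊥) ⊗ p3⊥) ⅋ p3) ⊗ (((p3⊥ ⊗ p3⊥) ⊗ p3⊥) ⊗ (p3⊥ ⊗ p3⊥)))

Derivation trace:
[⊗]  ⊢ p3, p3, p3, p3, p3, p3, p3, ((((p3⊥ ⊗ p3⊥) ⊗ p3⊥) ⅋ p3) ⊗ (((p3⊥ ⊗ p3⊥) ⊗ p3⊥) ⊗ (p3⊥ ⊗ p3⊥)))
  [⅋]  ⊢ p3, p3, (((p3⊥ ⊗ p3⊥) ⊗ p3⊥) ⅋ p3)
    [⊗]  ⊢ p3, p3, p3, ((p3⊥ ⊗ p3⊥) ⊗ p3⊥)
      [⊗]  ⊢ p3, p3, (p3⊥ ⊗ p3⊥)
        [Ax]  ⊢ p3, p3⊥
        [Ax]  ⊢ p3, p3⊥
      [Ax]  ⊢ p3, p3⊥
  [⊗]  ⊢ p3, p3, p3, p3, p3, (((p3⊥ ⊗ p3⊥) ⊗ p3⊥) ⊗ (p3⊥ ⊗ p3⊥))
    [⊗]  ⊢ p3, p3, p3, ((p3⊥ ⊗ p3⊥) ⊗ p3⊥)
      [⊗]  ⊢ p3, p3, (p3⊥ ⊗ p3⊥)
        [Ax]  ⊢ p3, p3⊥
        [Ax]  ⊢ p3, p3⊥
      [Ax]  ⊢ p3, p3⊥
    [⊗]  ⊢ p3, p3, (p3⊥ ⊗ p3⊥)
      [Ax]  ⊢ p3, p3⊥
      [Ax]  ⊢ p3, p3⊥

Result: YES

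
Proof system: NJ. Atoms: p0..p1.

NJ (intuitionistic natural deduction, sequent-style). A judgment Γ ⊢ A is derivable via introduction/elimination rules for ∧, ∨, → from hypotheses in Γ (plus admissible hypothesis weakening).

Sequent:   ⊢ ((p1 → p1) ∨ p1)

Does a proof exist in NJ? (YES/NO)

Proof tree:
[∨I₁]  ⊢ ((p1 → p1) ∨ p1)
  [→I]  ⊢ (p1 → p1)
    [Ax] p1 ⊢ p1

Result: YES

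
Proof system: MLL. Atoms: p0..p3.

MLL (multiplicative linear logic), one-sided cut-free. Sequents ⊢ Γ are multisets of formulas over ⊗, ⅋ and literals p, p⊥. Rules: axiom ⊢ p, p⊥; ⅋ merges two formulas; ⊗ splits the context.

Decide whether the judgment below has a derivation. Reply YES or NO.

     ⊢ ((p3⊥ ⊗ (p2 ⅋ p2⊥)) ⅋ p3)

Derivation trace:
[⅋]  ⊢ ((p3⊥ ⊗ (p2 ⅋ p2⊥)) ⅋ p3)
  [⊗]  ⊢ p3, (p3⊥ ⊗ (p2 ⅋ p2⊥))
    [Ax]  ⊢ p3, p3⊥
    [⅋]  ⊢ (p2 ⅋ p2⊥)
      [Ax]  ⊢ p2, p2⊥

Result: YES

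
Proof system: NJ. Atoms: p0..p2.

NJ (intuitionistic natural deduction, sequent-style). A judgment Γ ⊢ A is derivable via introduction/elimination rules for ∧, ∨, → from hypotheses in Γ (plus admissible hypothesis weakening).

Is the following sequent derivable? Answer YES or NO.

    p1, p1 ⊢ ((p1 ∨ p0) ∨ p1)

Derivation (root first):
[Wk] p1, p1 ⊢ ((p1 ∨ p0) ∨ p1)
  [∨I₁] p1 ⊢ ((p1 ∨ p0) ∨ p1)
    [∨I₁] p1 ⊢ (p1 ∨ p0)
      [Ax] p1 ⊢ p1

Result: YES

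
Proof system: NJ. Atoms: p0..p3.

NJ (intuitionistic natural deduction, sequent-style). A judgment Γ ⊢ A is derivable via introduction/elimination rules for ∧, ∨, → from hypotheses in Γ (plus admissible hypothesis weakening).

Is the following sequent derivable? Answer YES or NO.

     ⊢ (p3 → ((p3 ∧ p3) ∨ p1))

Derivation trace:
[→I]  ⊢ (p3 → ((p3 ∧ p3) ∨ p1))
  [∨I₁] p3 ⊢ ((p3 ∧ p3) ∨ p1)
    [∧I] p3 ⊢ (p3 ∧ p3)
      [Ax] p3 ⊢ p3
      [Ax] p3 ⊢ p3

Result: YES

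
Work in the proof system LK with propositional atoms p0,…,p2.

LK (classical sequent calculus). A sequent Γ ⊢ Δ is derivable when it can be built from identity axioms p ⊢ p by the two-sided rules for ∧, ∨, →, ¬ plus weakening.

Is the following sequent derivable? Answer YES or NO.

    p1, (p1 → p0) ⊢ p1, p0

Derivation (root first):
[→L] p1, (p1 → p0) ⊢ p1, p0
  [Ax] p1 ⊢ p1
  [WR] p0 ⊢ p0, p1
    [Ax] p0 ⊢ p0

Result: YES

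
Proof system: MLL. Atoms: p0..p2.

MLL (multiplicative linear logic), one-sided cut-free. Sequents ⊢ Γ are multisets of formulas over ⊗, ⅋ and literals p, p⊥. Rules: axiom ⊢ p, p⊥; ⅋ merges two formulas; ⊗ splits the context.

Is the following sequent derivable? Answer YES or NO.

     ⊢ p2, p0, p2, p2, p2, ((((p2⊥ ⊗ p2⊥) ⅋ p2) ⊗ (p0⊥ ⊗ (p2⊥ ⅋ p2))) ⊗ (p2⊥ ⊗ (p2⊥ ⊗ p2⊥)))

Derivation trace:
[⊗]  ⊢ p2, p0, p2, p2, p2, ((((p2⊥ ⊗ p2⊥) ⅋ p2) ⊗ (p0⊥ ⊗ (p2⊥ ⅋ p2))) ⊗ (p2⊥ ⊗ (p2⊥ ⊗ p2⊥)))
  [⊗]  ⊢ p2, p0, (((p2⊥ ⊗ p2⊥) ⅋ p2) ⊗ (p0⊥ ⊗ (p2⊥ ⅋ p2)))
    [⅋]  ⊢ p2, ((p2⊥ ⊗ p2⊥) ⅋ p2)
      [⊗]  ⊢ p2, p2, (p2⊥ ⊗ p2⊥)
        [Ax]  ⊢ p2, p2⊥
        [Ax]  ⊢ p2, p2⊥
    [⊗]  ⊢ p0, (p0⊥ ⊗ (p2⊥ ⅋ p2))
      [Ax]  ⊢ p0, p0⊥
      [⅋]  ⊢ (p2⊥ ⅋ p2)
        [Ax]  ⊢ p2, p2⊥
  [⊗]  ⊢ p2, p2, p2, (p2⊥ ⊗ (p2⊥ ⊗ p2⊥))
    [Ax]  ⊢ p2, p2⊥
    [⊗]  ⊢ p2, p2, (p2⊥ ⊗ p2⊥)
      [Ax]  ⊢ p2, p2⊥
      [Ax]  ⊢ p2, p2⊥

Result: YES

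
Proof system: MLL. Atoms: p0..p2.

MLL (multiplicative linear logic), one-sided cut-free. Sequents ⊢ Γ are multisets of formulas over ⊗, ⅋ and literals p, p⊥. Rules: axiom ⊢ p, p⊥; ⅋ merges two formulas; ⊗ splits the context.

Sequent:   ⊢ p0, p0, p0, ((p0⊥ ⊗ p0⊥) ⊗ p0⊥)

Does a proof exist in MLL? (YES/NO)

Proof tree:
[⊗]  ⊢ p0, p0, p0, ((p0⊥ ⊗ p0⊥) ⊗ p0⊥)
  [⊗]  ⊢ p0, p0, (p0⊥ ⊗ p0⊥)
    [Ax]  ⊢ p0, p0⊥
    [Ax]  ⊢ p0, p0⊥
  [Ax]  ⊢ p0, p0⊥

Result: YES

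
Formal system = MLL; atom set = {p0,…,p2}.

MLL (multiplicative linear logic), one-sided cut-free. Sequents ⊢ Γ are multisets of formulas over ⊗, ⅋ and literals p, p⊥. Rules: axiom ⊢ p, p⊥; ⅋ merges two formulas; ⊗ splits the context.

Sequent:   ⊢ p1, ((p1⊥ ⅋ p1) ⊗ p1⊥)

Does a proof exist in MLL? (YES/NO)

Derivation trace:
[⊗]  ⊢ p1, ((p1⊥ ⅋ p1) ⊗ p1⊥)
  [⅋]  ⊢ (p1⊥ ⅋ p1)
    [Ax]  ⊢ p1, p1⊥
  [Ax]  ⊢ p1, p1⊥

Result: YES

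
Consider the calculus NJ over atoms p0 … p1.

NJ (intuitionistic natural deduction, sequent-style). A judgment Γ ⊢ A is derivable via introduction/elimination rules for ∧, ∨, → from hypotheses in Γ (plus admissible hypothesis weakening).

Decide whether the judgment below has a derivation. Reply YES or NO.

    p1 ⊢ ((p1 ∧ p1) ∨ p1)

Derivation trace:
[∨I₁] p1 ⊢ ((p1 ∧ p1) ∨ p1)
  [∧I] p1 ⊢ (p1 ∧ p1)
    [Ax] p1 ⊢ p1
    [Ax] p1 ⊢ p1

Result: YES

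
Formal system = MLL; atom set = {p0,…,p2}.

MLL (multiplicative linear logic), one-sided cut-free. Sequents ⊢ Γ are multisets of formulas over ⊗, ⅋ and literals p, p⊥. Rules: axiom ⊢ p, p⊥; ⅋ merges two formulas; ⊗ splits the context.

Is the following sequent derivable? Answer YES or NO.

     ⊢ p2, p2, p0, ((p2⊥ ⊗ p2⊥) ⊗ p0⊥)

Proof tree:
[⊗]  ⊢ p2, p2, p0, ((p2⊥ ⊗ p2⊥) ⊗ p0⊥)
  [⊗]  ⊢ p2, p2, (p2⊥ ⊗ p2⊥)
    [Ax]  ⊢ p2, p2⊥
    [Ax]  ⊢ p2, p2⊥
  [Ax]  ⊢ p0, p0⊥

Result: YES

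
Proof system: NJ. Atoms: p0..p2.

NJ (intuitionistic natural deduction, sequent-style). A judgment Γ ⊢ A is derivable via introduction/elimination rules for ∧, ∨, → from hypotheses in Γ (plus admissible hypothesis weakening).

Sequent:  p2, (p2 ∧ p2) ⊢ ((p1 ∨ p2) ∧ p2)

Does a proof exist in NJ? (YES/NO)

Derivation (root first):
[Wk] p2, (p2 ∧ p2) ⊢ ((p1 ∨ p2) ∧ p2)
  [∧I] p2 ⊢ ((p1 ∨ p2) ∧ p2)
    [∨I₂] p2 ⊢ (p1 ∨ p2)
      [Ax] p2 ⊢ p2
    [Ax] p2 ⊢ p2

Result: YES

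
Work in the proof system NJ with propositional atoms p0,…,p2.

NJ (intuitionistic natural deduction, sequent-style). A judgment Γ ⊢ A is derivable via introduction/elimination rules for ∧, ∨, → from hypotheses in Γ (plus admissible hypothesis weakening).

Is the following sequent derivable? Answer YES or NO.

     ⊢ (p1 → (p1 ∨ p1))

Proof tree:
[→I]  ⊢ (p1 → (p1 ∨ p1))
  [∨I₂] p1 ⊢ (p1 ∨ p1)
    [Ax] p1 ⊢ p1

Result: YES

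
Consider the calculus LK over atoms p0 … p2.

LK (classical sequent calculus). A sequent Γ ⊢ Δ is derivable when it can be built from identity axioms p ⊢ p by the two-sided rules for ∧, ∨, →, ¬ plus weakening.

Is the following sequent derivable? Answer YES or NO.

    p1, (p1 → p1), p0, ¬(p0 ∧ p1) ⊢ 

Derivation trace:
[¬L] p1, (p1 → p1), p0, ¬(p0 ∧ p1) ⊢ 
  [∧R] p1, (p1 → p1), p0 ⊢ (p0 ∧ p1)
    [Ax] p0 ⊢ p0
    [→L] p1, (p1 → p1) ⊢ p1
      [Ax] p1 ⊢ p1
      [Ax] p1 ⊢ p1

Result: YES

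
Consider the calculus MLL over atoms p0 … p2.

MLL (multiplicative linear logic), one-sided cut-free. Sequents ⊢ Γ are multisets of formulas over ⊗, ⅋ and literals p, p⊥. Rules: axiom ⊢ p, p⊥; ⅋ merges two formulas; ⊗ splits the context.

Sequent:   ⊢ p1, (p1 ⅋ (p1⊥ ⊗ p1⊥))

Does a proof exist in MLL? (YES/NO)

Proof tree:
[⅋]  ⊢ p1, (p1 ⅋ (p1⊥ ⊗ p1⊥))
  [⊗]  ⊢ p1, p1, (p1⊥ ⊗ p1⊥)
    [Ax]  ⊢ p1, p1⊥
    [Ax]  ⊢ p1, p1⊥

Result: YES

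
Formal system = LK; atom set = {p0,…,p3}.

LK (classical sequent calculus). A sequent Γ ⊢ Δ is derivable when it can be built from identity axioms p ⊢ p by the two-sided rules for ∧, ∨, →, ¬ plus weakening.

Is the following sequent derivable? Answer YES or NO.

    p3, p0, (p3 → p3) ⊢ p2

Search for a countermodel by truth-table:
  v=0000: Γ:[p3=F, p0=F, (p3 → p3)=T] Δ:[p2=F] refutes=False
  v=0001: Γ:[p3=T, p0=F, (p3 → p3)=T] Δ:[p2=F] refutes=False
  v=0010: Γ:[p3=F, p0=F, (p3 → p3)=T] Δ:[p2=T] refutes=False
  v=0011: Γ:[p3=T, p0=F, (p3 → p3)=T] Δ:[p2=T] refutes=False
  v=0100: Γ:[p3=F, p0=F, (p3 → p3)=T] Δ:[p2=F] refutes=False
  v=0101: Γ:[p3=T, p0=F, (p3 → p3)=T] Δ:[p2=F] refutes=False
  v=0110: Γ:[p3=F, p0=F, (p3 → p3)=T] Δ:[p2=T] refutes=False
  v=0111: Γ:[p3=T, p0=F, (p3 → p3)=T] Δ:[p2=T] refutes=False
  v=1000: Γ:[p3=F, p0=T, (p3 → p3)=T] Δ:[p2=F] refutes=False
  v=1001: Γ:[p3=T, p0=T, (p3 → p3)=T] Δ:[p2=F] refutes=True  ← countermodel

Result: NO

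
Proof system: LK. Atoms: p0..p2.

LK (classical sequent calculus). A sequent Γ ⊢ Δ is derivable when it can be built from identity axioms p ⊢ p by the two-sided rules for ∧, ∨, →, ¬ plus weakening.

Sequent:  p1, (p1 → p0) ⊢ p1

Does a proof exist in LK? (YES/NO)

Derivation trace:
[→L] p1, (p1 → p0) ⊢ p1
  [Ax] p1 ⊢ p1
  [WL] p1, p0 ⊢ p1
    [Ax] p1 ⊢ p1

Result: YES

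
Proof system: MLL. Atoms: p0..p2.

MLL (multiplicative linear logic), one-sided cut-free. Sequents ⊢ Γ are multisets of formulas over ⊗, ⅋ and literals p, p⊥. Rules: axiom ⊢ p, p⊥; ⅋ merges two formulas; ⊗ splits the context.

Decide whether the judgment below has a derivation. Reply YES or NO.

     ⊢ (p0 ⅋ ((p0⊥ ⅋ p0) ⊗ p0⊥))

Derivation (root first):
[⅋]  ⊢ (p0 ⅋ ((p0⊥ ⅋ p0) ⊗ p0⊥))
  [⊗]  ⊢ p0, ((p0⊥ ⅋ p0) ⊗ p0⊥)
    [⅋]  ⊢ (p0⊥ ⅋ p0)
      [Ax]  ⊢ p0, p0⊥
    [Ax]  ⊢ p0, p0⊥

Result: YES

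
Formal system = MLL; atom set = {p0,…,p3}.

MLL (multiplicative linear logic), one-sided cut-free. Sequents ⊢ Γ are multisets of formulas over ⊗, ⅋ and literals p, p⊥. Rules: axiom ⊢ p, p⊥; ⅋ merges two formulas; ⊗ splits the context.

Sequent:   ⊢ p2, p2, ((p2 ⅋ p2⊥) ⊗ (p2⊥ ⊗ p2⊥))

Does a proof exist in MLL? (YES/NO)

Derivation (root first):
[⊗]  ⊢ p2, p2, ((p2 ⅋ p2⊥) ⊗ (p2⊥ ⊗ p2⊥))
  [⅋]  ⊢ (p2 ⅋ p2⊥)
    [Ax]  ⊢ p2, p2⊥
  [⊗]  ⊢ p2, p2, (p2⊥ ⊗ p2⊥)
    [Ax]  ⊢ p2, p2⊥
    [Ax]  ⊢ p2, p2⊥

Result: YES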